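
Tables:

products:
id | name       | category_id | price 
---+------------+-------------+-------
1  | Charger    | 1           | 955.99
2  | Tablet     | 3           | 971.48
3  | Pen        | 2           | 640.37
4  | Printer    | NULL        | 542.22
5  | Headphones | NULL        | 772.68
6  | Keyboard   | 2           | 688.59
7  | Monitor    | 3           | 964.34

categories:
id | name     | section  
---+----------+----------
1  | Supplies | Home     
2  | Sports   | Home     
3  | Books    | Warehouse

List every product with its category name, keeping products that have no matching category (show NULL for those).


LEFT JOIN keeps every row from products (the left table); where category_id has no match in categories, the category columns become NULL. Walk through each product:
  - product 1 (Charger): category_id=1 -> matches Supplies
  - product 2 (Tablet): category_id=3 -> matches Books
  - product 3 (Pen): category_id=2 -> matches Sports
  - product 4 (Printer): category_id=NULL, no match -> kept with NULL
  - product 5 (Headphones): category_id=NULL, no match -> kept with NULL
  - product 6 (Keyboard): category_id=2 -> matches Sports
  - product 7 (Monitor): category_id=3 -> matches Books
All 7 rows appear; 2 have NULL category.

SQL:
SELECT a.name, b.name AS category
FROM products a
LEFT JOIN categories b ON a.category_id = b.id

Result:
name       | category
-----------+---------
Charger    | Supplies
Tablet     | Books   
Pen        | Sports  
Printer    | NULL    
Headphones | NULL    
Keyboard   | Sports  
Monitor    | Books   


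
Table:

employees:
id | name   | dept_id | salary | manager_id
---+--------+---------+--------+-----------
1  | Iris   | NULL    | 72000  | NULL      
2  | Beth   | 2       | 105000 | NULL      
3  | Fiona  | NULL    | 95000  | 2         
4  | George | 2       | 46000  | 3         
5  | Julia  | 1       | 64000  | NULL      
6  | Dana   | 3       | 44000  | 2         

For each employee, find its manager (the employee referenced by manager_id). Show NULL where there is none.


This is a self-join: employees is joined to a second copy of itself, matching each row's manager_id to another row's id. Use LEFT JOIN so rows with manager_id=NULL are kept.
  - employee 1 (Iris): manager_id=NULL -> NULL
  - employee 2 (Beth): manager_id=NULL -> NULL
  - employee 3 (Fiona): manager_id=2 -> Beth
  - employee 4 (George): manager_id=3 -> Fiona
  - employee 5 (Julia): manager_id=NULL -> NULL
  - employee 6 (Dana): manager_id=2 -> Beth

SQL:
SELECT a.name AS item, b.name AS manager
FROM employees a
LEFT JOIN employees b ON a.manager_id = b.id

Result:
item   | manager
-------+--------
Iris   | NULL   
Beth   | NULL   
Fiona  | Beth   
George | Fiona  
Julia  | NULL   
Dana   | Beth   


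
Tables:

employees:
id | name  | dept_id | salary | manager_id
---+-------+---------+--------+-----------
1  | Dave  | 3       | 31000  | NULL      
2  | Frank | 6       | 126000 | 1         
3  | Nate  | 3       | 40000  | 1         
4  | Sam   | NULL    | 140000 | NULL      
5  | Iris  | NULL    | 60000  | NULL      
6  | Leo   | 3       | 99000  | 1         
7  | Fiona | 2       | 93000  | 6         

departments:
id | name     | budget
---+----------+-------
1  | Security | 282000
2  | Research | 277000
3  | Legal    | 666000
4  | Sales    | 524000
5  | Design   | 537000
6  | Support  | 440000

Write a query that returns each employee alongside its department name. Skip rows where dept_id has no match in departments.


INNER JOIN keeps only employees rows whose dept_id matches an id in departments. Walk through each employee:
  - employee 1 (Dave): dept_id=3 -> matches Legal
  - employee 2 (Frank): dept_id=6 -> matches Support
  - employee 3 (Nate): dept_id=3 -> matches Legal
  - employee 4 (Sam): dept_id=NULL, no match -> dropped
  - employee 5 (Iris): dept_id=NULL, no match -> dropped
  - employee 6 (Leo): dept_id=3 -> matches Legal
  - employee 7 (Fiona): dept_id=2 -> matches Research
So 2 of 7 rows are dropped.

SQL:
SELECT a.name, b.name AS department
FROM employees a
INNER JOIN departments b ON a.dept_id = b.id

Result:
name  | department
------+-----------
Dave  | Legal     
Frank | Support   
Nate  | Legal     
Leo   | Legal     
Fiona | Research  


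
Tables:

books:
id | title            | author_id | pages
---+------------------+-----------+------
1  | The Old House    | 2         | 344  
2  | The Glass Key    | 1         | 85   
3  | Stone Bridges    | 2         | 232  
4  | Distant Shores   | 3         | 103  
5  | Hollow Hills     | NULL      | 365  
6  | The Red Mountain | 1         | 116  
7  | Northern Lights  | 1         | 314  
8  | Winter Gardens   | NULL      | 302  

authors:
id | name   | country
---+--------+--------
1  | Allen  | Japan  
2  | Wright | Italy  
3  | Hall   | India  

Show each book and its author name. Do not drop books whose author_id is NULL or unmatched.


LEFT JOIN keeps every row from books (the left table); where author_id has no match in authors, the author columns become NULL. Walk through each book:
  - book 1 (The Old House): author_id=2 -> matches Wright
  - book 2 (The Glass Key): author_id=1 -> matches Allen
  - book 3 (Stone Bridges): author_id=2 -> matches Wright
  - book 4 (Distant Shores): author_id=3 -> matches Hall
  - book 5 (Hollow Hills): author_id=NULL, no match -> kept with NULL
  - book 6 (The Red Mountain): author_id=1 -> matches Allen
  - book 7 (Northern Lights): author_id=1 -> matches Allen
  - book 8 (Winter Gardens): author_id=NULL, no match -> kept with NULL
All 8 rows appear; 2 have NULL author.

SQL:
SELECT a.title, b.name AS author
FROM books a
LEFT JOIN authors b ON a.author_id = b.id

Result:
title            | author
-----------------+-------
The Old House    | Wright
The Glass Key    | Allen 
Stone Bridges    | Wright
Distant Shores   | Hall  
Hollow Hills     | NULL  
The Red Mountain | Allen 
Northern Lights  | Allen 
Winter Gardens   | NULL  


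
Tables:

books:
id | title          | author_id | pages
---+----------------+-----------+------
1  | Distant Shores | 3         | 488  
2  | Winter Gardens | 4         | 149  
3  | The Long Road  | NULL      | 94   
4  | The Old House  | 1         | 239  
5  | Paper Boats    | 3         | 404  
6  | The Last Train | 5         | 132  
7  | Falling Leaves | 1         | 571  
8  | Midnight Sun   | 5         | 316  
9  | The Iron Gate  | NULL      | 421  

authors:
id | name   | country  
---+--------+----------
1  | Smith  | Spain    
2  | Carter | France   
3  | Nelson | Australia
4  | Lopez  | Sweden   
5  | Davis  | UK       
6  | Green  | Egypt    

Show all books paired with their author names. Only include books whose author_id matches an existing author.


INNER JOIN keeps only books rows whose author_id matches an id in authors. Walk through each book:
  - book 1 (Distant Shores): author_id=3 -> matches Nelson
  - book 2 (Winter Gardens): author_id=4 -> matches Lopez
  - book 3 (The Long Road): author_id=NULL, no match -> dropped
  - book 4 (The Old House): author_id=1 -> matches Smith
  - book 5 (Paper Boats): author_id=3 -> matches Nelson
  - book 6 (The Last Train): author_id=5 -> matches Davis
  - book 7 (Falling Leaves): author_id=1 -> matches Smith
  - book 8 (Midnight Sun): author_id=5 -> matches Davis
  - book 9 (The Iron Gate): author_id=NULL, no match -> dropped
So 2 of 9 rows are dropped.

SQL:
SELECT a.title, b.name AS author
FROM books a
INNER JOIN authors b ON a.author_id = b.id

Result:
title          | author
---------------+-------
Distant Shores | Nelson
Winter Gardens | Lopez 
The Old House  | Smith 
Paper Boats    | Nelson
The Last Train | Davis 
Falling Leaves | Smith 
Midnight Sun   | Davis 


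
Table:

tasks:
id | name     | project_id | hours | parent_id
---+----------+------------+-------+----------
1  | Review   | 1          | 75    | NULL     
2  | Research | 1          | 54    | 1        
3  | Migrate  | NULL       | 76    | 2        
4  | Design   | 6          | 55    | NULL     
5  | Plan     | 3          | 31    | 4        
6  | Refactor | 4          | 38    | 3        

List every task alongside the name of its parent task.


This is a self-join: tasks is joined to a second copy of itself, matching each row's parent_id to another row's id. Use LEFT JOIN so rows with parent_id=NULL are kept.
  - task 1 (Review): parent_id=NULL -> NULL
  - task 2 (Research): parent_id=1 -> Review
  - task 3 (Migrate): parent_id=2 -> Research
  - task 4 (Design): parent_id=NULL -> NULL
  - task 5 (Plan): parent_id=4 -> Design
  - task 6 (Refactor): parent_id=3 -> Migrate

SQL:
SELECT a.name AS item, b.name AS parent
FROM tasks a
LEFT JOIN tasks b ON a.parent_id = b.id

Result:
item     | parent  
---------+---------
Review   | NULL    
Research | Review  
Migrate  | Research
Design   | NULL    
Plan     | Design  
Refactor | Migrate 


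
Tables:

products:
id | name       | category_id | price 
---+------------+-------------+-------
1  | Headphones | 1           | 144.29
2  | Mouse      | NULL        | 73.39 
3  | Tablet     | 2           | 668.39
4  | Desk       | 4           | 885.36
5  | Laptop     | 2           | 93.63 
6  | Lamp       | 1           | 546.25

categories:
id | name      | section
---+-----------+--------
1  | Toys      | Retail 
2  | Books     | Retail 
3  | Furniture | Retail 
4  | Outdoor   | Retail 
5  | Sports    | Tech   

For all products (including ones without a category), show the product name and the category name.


LEFT JOIN keeps every row from products (the left table); where category_id has no match in categories, the category columns become NULL. Walk through each product:
  - product 1 (Headphones): category_id=1 -> matches Toys
  - product 2 (Mouse): category_id=NULL, no match -> kept with NULL
  - product 3 (Tablet): category_id=2 -> matches Books
  - product 4 (Desk): category_id=4 -> matches Outdoor
  - product 5 (Laptop): category_id=2 -> matches Books
  - product 6 (Lamp): category_id=1 -> matches Toys
All 6 rows appear; 1 has NULL category.

SQL:
SELECT a.name, b.name AS category
FROM products a
LEFT JOIN categories b ON a.category_id = b.id

Result:
name       | category
-----------+---------
Headphones | Toys    
Mouse      | NULL    
Tablet     | Books   
Desk       | Outdoor 
Laptop     | Books   
Lamp       | Toys    


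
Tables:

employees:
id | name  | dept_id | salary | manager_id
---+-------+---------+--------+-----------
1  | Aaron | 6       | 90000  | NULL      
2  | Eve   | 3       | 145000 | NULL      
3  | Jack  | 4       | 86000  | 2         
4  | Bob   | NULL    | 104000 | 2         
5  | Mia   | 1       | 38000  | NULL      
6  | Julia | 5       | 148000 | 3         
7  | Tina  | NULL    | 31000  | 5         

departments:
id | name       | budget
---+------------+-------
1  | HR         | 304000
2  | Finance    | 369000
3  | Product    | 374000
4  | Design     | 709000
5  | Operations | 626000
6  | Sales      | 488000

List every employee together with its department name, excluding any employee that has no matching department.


INNER JOIN keeps only employees rows whose dept_id matches an id in departments. Walk through each employee:
  - employee 1 (Aaron): dept_id=6 -> matches Sales
  - employee 2 (Eve): dept_id=3 -> matches Product
  - employee 3 (Jack): dept_id=4 -> matches Design
  - employee 4 (Bob): dept_id=NULL, no match -> dropped
  - employee 5 (Mia): dept_id=1 -> matches HR
  - employee 6 (Julia): dept_id=5 -> matches Operations
  - employee 7 (Tina): dept_id=NULL, no match -> dropped
So 2 of 7 rows are dropped.

SQL:
SELECT a.name, b.name AS department
FROM employees a
INNER JOIN departments b ON a.dept_id = b.id

Result:
name  | department
------+-----------
Aaron | Sales     
Eve   | Product   
Jack  | Design    
Mia   | HR        
Julia | Operations


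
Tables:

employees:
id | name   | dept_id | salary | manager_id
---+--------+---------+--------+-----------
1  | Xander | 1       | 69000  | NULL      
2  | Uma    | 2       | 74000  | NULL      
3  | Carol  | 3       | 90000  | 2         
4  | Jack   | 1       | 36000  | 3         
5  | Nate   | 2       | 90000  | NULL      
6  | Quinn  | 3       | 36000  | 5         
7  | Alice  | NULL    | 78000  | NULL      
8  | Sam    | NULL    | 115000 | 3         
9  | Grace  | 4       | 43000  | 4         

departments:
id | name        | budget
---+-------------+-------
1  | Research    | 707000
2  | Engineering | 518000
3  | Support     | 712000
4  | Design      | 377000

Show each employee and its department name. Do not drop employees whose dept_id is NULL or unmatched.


LEFT JOIN keeps every row from employees (the left table); where dept_id has no match in departments, the department columns become NULL. Walk through each employee:
  - employee 1 (Xander): dept_id=1 -> matches Research
  - employee 2 (Uma): dept_id=2 -> matches Engineering
  - employee 3 (Carol): dept_id=3 -> matches Support
  - employee 4 (Jack): dept_id=1 -> matches Research
  - employee 5 (Nate): dept_id=2 -> matches Engineering
  - employee 6 (Quinn): dept_id=3 -> matches Support
  - employee 7 (Alice): dept_id=NULL, no match -> kept with NULL
  - employee 8 (Sam): dept_id=NULL, no match -> kept with NULL
  - employee 9 (Grace): dept_id=4 -> matches Design
All 9 rows appear; 2 have NULL department.

SQL:
SELECT a.name, b.name AS department
FROM employees a
LEFT JOIN departments b ON a.dept_id = b.id

Result:
name   | department 
-------+------------
Xander | Research   
Uma    | Engineering
Carol  | Support    
Jack   | Research   
Nate   | Engineering
Quinn  | Support    
Alice  | NULL       
Sam    | NULL       
Grace  | Design     


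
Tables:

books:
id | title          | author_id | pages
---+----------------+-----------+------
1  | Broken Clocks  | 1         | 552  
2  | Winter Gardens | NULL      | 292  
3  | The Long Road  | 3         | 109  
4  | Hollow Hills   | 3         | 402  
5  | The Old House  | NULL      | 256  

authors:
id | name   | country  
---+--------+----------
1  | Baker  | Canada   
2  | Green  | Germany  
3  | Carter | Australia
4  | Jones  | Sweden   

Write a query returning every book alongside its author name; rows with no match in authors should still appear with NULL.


LEFT JOIN keeps every row from books (the left table); where author_id has no match in authors, the author columns become NULL. Walk through each book:
  - book 1 (Broken Clocks): author_id=1 -> matches Baker
  - book 2 (Winter Gardens): author_id=NULL, no match -> kept with NULL
  - book 3 (The Long Road): author_id=3 -> matches Carter
  - book 4 (Hollow Hills): author_id=3 -> matches Carter
  - book 5 (The Old House): author_id=NULL, no match -> kept with NULL
All 5 rows appear; 2 have NULL author.

SQL:
SELECT a.title, b.name AS author
FROM books a
LEFT JOIN authors b ON a.author_id = b.id

Result:
title          | author
---------------+-------
Broken Clocks  | Baker 
Winter Gardens | NULL  
The Long Road  | Carter
Hollow Hills   | Carter
The Old House  | NULL  


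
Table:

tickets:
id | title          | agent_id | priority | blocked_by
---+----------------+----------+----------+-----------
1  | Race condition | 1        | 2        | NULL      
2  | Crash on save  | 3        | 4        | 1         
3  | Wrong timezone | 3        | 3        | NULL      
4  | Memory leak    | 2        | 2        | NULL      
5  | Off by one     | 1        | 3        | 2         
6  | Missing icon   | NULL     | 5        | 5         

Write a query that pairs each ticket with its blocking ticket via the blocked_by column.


This is a self-join: tickets is joined to a second copy of itself, matching each row's blocked_by to another row's id. Use LEFT JOIN so rows with blocked_by=NULL are kept.
  - ticket 1 (Race condition): blocked_by=NULL -> NULL
  - ticket 2 (Crash on save): blocked_by=1 -> Race condition
  - ticket 3 (Wrong timezone): blocked_by=NULL -> NULL
  - ticket 4 (Memory leak): blocked_by=NULL -> NULL
  - ticket 5 (Off by one): blocked_by=2 -> Crash on save
  - ticket 6 (Missing icon): blocked_by=5 -> Off by one

SQL:
SELECT a.title AS item, b.title AS blocked_by
FROM tickets a
LEFT JOIN tickets b ON a.blocked_by = b.id

Result:
item           | blocked_by    
---------------+---------------
Race condition | NULL          
Crash on save  | Race condition
Wrong timezone | NULL          
Memory leak    | NULL          
Off by one     | Crash on save 
Missing icon   | Off by one    


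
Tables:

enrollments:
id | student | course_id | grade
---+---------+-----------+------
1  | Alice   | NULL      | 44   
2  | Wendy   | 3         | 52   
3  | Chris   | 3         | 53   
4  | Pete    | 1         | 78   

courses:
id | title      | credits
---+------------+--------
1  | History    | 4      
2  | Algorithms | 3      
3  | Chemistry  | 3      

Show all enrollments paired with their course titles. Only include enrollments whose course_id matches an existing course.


INNER JOIN keeps only enrollments rows whose course_id matches an id in courses. Walk through each enrollment:
  - enrollment 1 (Alice): course_id=NULL, no match -> dropped
  - enrollment 2 (Wendy): course_id=3 -> matches Chemistry
  - enrollment 3 (Chris): course_id=3 -> matches Chemistry
  - enrollment 4 (Pete): course_id=1 -> matches History
So 1 of 4 rows is dropped.

SQL:
SELECT a.student, b.title AS course
FROM enrollments a
INNER JOIN courses b ON a.course_id = b.id

Result:
student | course   
--------+----------
Wendy   | Chemistry
Chris   | Chemistry
Pete    | History  


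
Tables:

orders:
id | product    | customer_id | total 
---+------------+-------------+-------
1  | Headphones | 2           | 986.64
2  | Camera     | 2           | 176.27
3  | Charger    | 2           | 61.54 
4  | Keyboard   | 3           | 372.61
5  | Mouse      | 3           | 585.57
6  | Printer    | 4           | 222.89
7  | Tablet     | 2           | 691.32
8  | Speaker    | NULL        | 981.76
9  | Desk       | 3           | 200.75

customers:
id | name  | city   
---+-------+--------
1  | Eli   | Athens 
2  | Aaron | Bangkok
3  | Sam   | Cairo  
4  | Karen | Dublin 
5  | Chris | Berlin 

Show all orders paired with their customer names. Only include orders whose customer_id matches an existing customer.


INNER JOIN keeps only orders rows whose customer_id matches an id in customers. Walk through each order:
  - order 1 (Headphones): customer_id=2 -> matches Aaron
  - order 2 (Camera): customer_id=2 -> matches Aaron
  - order 3 (Charger): customer_id=2 -> matches Aaron
  - order 4 (Keyboard): customer_id=3 -> matches Sam
  - order 5 (Mouse): customer_id=3 -> matches Sam
  - order 6 (Printer): customer_id=4 -> matches Karen
  - order 7 (Tablet): customer_id=2 -> matches Aaron
  - order 8 (Speaker): customer_id=NULL, no match -> dropped
  - order 9 (Desk): customer_id=3 -> matches Sam
So 1 of 9 rows is dropped.

SQL:
SELECT a.product, b.name AS customer
FROM orders a
INNER JOIN customers b ON a.customer_id = b.id

Result:
product    | customer
-----------+---------
Headphones | Aaron   
Camera     | Aaron   
Charger    | Aaron   
Keyboard   | Sam     
Mouse      | Sam     
Printer    | Karen   
Tablet     | Aaron   
Desk       | Sam     


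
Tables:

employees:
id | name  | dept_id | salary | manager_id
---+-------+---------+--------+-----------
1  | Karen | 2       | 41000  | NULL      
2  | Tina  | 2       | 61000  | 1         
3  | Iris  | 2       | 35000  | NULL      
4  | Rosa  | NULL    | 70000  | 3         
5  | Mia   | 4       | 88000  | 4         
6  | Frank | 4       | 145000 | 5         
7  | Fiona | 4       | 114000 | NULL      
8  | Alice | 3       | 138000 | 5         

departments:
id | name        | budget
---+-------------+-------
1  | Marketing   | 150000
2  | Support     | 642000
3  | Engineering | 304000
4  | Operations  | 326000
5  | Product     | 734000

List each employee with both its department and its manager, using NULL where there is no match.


Two LEFT JOINs from the same base table employees: one to departments via dept_id, one to employees itself via manager_id. Both are LEFT so every employee is preserved.
Match against departments:
  - employee 1 (Karen): dept_id=2 -> matches Support
  - employee 2 (Tina): dept_id=2 -> matches Support
  - employee 3 (Iris): dept_id=2 -> matches Support
  - employee 4 (Rosa): dept_id=NULL, no match -> kept with NULL
  - employee 5 (Mia): dept_id=4 -> matches Operations
  - employee 6 (Frank): dept_id=4 -> matches Operations
  - employee 7 (Fiona): dept_id=4 -> matches Operations
  - employee 8 (Alice): dept_id=3 -> matches Engineering
Match against employees (self):
  - employee 1 (Karen): manager_id=NULL -> NULL
  - employee 2 (Tina): manager_id=1 -> Karen
  - employee 3 (Iris): manager_id=NULL -> NULL
  - employee 4 (Rosa): manager_id=3 -> Iris
  - employee 5 (Mia): manager_id=4 -> Rosa
  - employee 6 (Frank): manager_id=5 -> Mia
  - employee 7 (Fiona): manager_id=NULL -> NULL
  - employee 8 (Alice): manager_id=5 -> Mia

SQL:
SELECT a.name, b.name AS department, c.name AS manager
FROM employees a
LEFT JOIN departments b ON a.dept_id = b.id
LEFT JOIN employees c ON a.manager_id = c.id

Result:
name  | department  | manager
------+-------------+--------
Karen | Support     | NULL   
Tina  | Support     | Karen  
Iris  | Support     | NULL   
Rosa  | NULL        | Iris   
Mia   | Operations  | Rosa   
Frank | Operations  | Mia    
Fiona | Operations  | NULL   
Alice | Engineering | Mia    


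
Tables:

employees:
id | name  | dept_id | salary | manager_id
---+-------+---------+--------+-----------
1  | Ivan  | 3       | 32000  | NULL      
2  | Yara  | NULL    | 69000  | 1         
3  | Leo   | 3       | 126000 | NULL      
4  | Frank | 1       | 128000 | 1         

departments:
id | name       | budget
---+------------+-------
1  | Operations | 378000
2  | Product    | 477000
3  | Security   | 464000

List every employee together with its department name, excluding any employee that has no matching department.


INNER JOIN keeps only employees rows whose dept_id matches an id in departments. Walk through each employee:
  - employee 1 (Ivan): dept_id=3 -> matches Security
  - employee 2 (Yara): dept_id=NULL, no match -> dropped
  - employee 3 (Leo): dept_id=3 -> matches Security
  - employee 4 (Frank): dept_id=1 -> matches Operations
So 1 of 4 rows is dropped.

SQL:
SELECT a.name, b.name AS department
FROM employees a
INNER JOIN departments b ON a.dept_id = b.id

Result:
name  | department
------+-----------
Ivan  | Security  
Leo   | Security  
Frank | Operations


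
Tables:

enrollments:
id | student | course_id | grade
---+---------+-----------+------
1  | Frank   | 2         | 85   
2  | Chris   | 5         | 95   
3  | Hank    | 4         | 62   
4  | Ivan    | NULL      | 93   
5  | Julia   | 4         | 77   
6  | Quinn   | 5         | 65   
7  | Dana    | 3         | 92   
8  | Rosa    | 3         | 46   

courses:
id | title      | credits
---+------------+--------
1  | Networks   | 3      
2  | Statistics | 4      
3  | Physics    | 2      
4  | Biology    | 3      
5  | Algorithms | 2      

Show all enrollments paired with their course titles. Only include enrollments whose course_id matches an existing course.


INNER JOIN keeps only enrollments rows whose course_id matches an id in courses. Walk through each enrollment:
  - enrollment 1 (Frank): course_id=2 -> matches Statistics
  - enrollment 2 (Chris): course_id=5 -> matches Algorithms
  - enrollment 3 (Hank): course_id=4 -> matches Biology
  - enrollment 4 (Ivan): course_id=NULL, no match -> dropped
  - enrollment 5 (Julia): course_id=4 -> matches Biology
  - enrollment 6 (Quinn): course_id=5 -> matches Algorithms
  - enrollment 7 (Dana): course_id=3 -> matches Physics
  - enrollment 8 (Rosa): course_id=3 -> matches Physics
So 1 of 8 rows is dropped.

SQL:
SELECT a.student, b.title AS course
FROM enrollments a
INNER JOIN courses b ON a.course_id = b.id

Result:
student | course    
--------+-----------
Frank   | Statistics
Chris   | Algorithms
Hank    | Biology   
Julia   | Biology   
Quinn   | Algorithms
Dana    | Physics   
Rosa    | Physics   


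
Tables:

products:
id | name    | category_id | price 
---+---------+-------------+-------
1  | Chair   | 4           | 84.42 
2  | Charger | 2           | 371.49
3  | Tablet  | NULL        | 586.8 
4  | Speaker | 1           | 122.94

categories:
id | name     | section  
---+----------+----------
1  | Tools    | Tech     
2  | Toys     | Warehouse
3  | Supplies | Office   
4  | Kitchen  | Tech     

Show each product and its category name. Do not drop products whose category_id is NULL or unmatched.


LEFT JOIN keeps every row from products (the left table); where category_id has no match in categories, the category columns become NULL. Walk through each product:
  - product 1 (Chair): category_id=4 -> matches Kitchen
  - product 2 (Charger): category_id=2 -> matches Toys
  - product 3 (Tablet): category_id=NULL, no match -> kept with NULL
  - product 4 (Speaker): category_id=1 -> matches Tools
All 4 rows appear; 1 has NULL category.

SQL:
SELECT a.name, b.name AS category
FROM products a
LEFT JOIN categories b ON a.category_id = b.id

Result:
name    | category
--------+---------
Chair   | Kitchen 
Charger | Toys    
Tablet  | NULL    
Speaker | Tools   


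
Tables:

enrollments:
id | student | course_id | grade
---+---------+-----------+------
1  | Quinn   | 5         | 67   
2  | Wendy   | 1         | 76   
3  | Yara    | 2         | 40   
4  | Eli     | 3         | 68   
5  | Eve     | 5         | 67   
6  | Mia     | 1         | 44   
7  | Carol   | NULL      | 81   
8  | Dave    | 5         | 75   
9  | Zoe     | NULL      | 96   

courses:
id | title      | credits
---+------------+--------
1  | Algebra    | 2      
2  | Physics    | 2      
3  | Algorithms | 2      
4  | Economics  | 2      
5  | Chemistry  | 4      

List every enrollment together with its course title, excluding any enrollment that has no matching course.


INNER JOIN keeps only enrollments rows whose course_id matches an id in courses. Walk through each enrollment:
  - enrollment 1 (Quinn): course_id=5 -> matches Chemistry
  - enrollment 2 (Wendy): course_id=1 -> matches Algebra
  - enrollment 3 (Yara): course_id=2 -> matches Physics
  - enrollment 4 (Eli): course_id=3 -> matches Algorithms
  - enrollment 5 (Eve): course_id=5 -> matches Chemistry
  - enrollment 6 (Mia): course_id=1 -> matches Algebra
  - enrollment 7 (Carol): course_id=NULL, no match -> dropped
  - enrollment 8 (Dave): course_id=5 -> matches Chemistry
  - enrollment 9 (Zoe): course_id=NULL, no match -> dropped
So 2 of 9 rows are dropped.

SQL:
SELECT a.student, b.title AS course
FROM enrollments a
INNER JOIN courses b ON a.course_id = b.id

Result:
student | course    
--------+-----------
Quinn   | Chemistry 
Wendy   | Algebra   
Yara    | Physics   
Eli     | Algorithms
Eve     | Chemistry 
Mia     | Algebra   
Dave    | Chemistry 


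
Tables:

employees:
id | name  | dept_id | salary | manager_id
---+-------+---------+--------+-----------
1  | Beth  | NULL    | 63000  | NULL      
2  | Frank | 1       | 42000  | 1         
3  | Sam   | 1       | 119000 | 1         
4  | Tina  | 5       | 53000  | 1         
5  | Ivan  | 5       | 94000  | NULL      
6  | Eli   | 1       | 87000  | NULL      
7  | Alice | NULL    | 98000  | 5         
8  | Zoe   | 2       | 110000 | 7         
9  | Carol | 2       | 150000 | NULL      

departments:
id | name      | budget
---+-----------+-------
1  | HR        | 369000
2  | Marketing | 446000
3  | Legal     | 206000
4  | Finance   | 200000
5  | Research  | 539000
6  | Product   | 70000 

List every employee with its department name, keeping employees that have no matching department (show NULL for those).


LEFT JOIN keeps every row from employees (the left table); where dept_id has no match in departments, the department columns become NULL. Walk through each employee:
  - employee 1 (Beth): dept_id=NULL, no match -> kept with NULL
  - employee 2 (Frank): dept_id=1 -> matches HR
  - employee 3 (Sam): dept_id=1 -> matches HR
  - employee 4 (Tina): dept_id=5 -> matches Research
  - employee 5 (Ivan): dept_id=5 -> matches Research
  - employee 6 (Eli): dept_id=1 -> matches HR
  - employee 7 (Alice): dept_id=NULL, no match -> kept with NULL
  - employee 8 (Zoe): dept_id=2 -> matches Marketing
  - employee 9 (Carol): dept_id=2 -> matches Marketing
All 9 rows appear; 2 have NULL department.

SQL:
SELECT a.name, b.name AS department
FROM employees a
LEFT JOIN departments b ON a.dept_id = b.id

Result:
name  | department
------+-----------
Beth  | NULL      
Frank | HR        
Sam   | HR        
Tina  | Research  
Ivan  | Research  
Eli   | HR        
Alice | NULL      
Zoe   | Marketing 
Carol | Marketing 


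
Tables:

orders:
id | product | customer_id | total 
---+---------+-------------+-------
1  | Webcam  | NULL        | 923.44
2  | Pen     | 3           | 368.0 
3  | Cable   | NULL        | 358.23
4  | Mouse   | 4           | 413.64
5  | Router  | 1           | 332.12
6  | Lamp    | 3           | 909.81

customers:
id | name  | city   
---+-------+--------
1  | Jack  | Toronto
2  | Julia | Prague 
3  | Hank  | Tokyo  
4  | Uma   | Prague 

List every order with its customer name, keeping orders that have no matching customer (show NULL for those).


LEFT JOIN keeps every row from orders (the left table); where customer_id has no match in customers, the customer columns become NULL. Walk through each order:
  - order 1 (Webcam): customer_id=NULL, no match -> kept with NULL
  - order 2 (Pen): customer_id=3 -> matches Hank
  - order 3 (Cable): customer_id=NULL, no match -> kept with NULL
  - order 4 (Mouse): customer_id=4 -> matches Uma
  - order 5 (Router): customer_id=1 -> matches Jack
  - order 6 (Lamp): customer_id=3 -> matches Hank
All 6 rows appear; 2 have NULL customer.

SQL:
SELECT a.product, b.name AS customer
FROM orders a
LEFT JOIN customers b ON a.customer_id = b.id

Result:
product | customer
--------+---------
Webcam  | NULL    
Pen     | Hank    
Cable   | NULL    
Mouse   | Uma     
Router  | Jack    
Lamp    | Hank    


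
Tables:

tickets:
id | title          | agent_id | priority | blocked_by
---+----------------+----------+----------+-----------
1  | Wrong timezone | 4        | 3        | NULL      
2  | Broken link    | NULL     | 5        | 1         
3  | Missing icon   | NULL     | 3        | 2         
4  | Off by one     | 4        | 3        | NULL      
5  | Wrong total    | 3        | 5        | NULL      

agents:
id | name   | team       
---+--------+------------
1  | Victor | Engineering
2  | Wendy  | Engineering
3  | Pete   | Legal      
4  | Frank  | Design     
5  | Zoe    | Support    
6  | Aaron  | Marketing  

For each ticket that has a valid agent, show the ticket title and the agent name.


INNER JOIN keeps only tickets rows whose agent_id matches an id in agents. Walk through each ticket:
  - ticket 1 (Wrong timezone): agent_id=4 -> matches Frank
  - ticket 2 (Broken link): agent_id=NULL, no match -> dropped
  - ticket 3 (Missing icon): agent_id=NULL, no match -> dropped
  - ticket 4 (Off by one): agent_id=4 -> matches Frank
  - ticket 5 (Wrong total): agent_id=3 -> matches Pete
So 2 of 5 rows are dropped.

SQL:
SELECT a.title, b.name AS agent
FROM tickets a
INNER JOIN agents b ON a.agent_id = b.id

Result:
title          | agent
---------------+------
Wrong timezone | Frank
Off by one     | Frank
Wrong total    | Pete 


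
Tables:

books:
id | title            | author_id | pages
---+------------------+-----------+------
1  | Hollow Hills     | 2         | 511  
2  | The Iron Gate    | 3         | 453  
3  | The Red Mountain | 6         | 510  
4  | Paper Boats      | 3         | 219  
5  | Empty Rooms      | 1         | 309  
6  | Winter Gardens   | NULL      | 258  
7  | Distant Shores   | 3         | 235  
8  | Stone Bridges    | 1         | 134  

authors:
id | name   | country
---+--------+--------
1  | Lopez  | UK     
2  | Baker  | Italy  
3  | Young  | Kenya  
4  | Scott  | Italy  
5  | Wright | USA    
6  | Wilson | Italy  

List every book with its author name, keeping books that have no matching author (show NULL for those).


LEFT JOIN keeps every row from books (the left table); where author_id has no match in authors, the author columns become NULL. Walk through each book:
  - book 1 (Hollow Hills): author_id=2 -> matches Baker
  - book 2 (The Iron Gate): author_id=3 -> matches Young
  - book 3 (The Red Mountain): author_id=6 -> matches Wilson
  - book 4 (Paper Boats): author_id=3 -> matches Young
  - book 5 (Empty Rooms): author_id=1 -> matches Lopez
  - book 6 (Winter Gardens): author_id=NULL, no match -> kept with NULL
  - book 7 (Distant Shores): author_id=3 -> matches Young
  - book 8 (Stone Bridges): author_id=1 -> matches Lopez
All 8 rows appear; 1 has NULL author.

SQL:
SELECT a.title, b.name AS author
FROM books a
LEFT JOIN authors b ON a.author_id = b.id

Result:
title            | author
-----------------+-------
Hollow Hills     | Baker 
The Iron Gate    | Young 
The Red Mountain | Wilson
Paper Boats      | Young 
Empty Rooms      | Lopez 
Winter Gardens   | NULL  
Distant Shores   | Young 
Stone Bridges    | Lopez 


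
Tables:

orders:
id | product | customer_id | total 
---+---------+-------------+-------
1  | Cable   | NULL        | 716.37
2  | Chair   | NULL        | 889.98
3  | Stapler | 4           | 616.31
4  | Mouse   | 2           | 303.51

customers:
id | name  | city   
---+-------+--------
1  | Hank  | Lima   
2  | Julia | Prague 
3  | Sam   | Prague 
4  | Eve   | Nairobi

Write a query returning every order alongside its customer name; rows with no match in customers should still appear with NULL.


LEFT JOIN keeps every row from orders (the left table); where customer_id has no match in customers, the customer columns become NULL. Walk through each order:
  - order 1 (Cable): customer_id=NULL, no match -> kept with NULL
  - order 2 (Chair): customer_id=NULL, no match -> kept with NULL
  - order 3 (Stapler): customer_id=4 -> matches Eve
  - order 4 (Mouse): customer_id=2 -> matches Julia
All 4 rows appear; 2 have NULL customer.

SQL:
SELECT a.product, b.name AS customer
FROM orders a
LEFT JOIN customers b ON a.customer_id = b.id

Result:
product | customer
--------+---------
Cable   | NULL    
Chair   | NULL    
Stapler | Eve     
Mouse   | Julia   


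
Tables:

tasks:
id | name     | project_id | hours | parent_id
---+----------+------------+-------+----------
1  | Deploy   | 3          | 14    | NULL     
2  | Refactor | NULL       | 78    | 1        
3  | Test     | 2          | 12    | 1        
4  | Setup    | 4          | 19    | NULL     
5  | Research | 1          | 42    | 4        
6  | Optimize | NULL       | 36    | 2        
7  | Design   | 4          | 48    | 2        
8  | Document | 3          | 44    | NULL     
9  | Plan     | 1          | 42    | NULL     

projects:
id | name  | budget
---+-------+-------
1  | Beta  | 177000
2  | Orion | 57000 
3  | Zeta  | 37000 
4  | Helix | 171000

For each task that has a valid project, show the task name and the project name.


INNER JOIN keeps only tasks rows whose project_id matches an id in projects. Walk through each task:
  - task 1 (Deploy): project_id=3 -> matches Zeta
  - task 2 (Refactor): project_id=NULL, no match -> dropped
  - task 3 (Test): project_id=2 -> matches Orion
  - task 4 (Setup): project_id=4 -> matches Helix
  - task 5 (Research): project_id=1 -> matches Beta
  - task 6 (Optimize): project_id=NULL, no match -> dropped
  - task 7 (Design): project_id=4 -> matches Helix
  - task 8 (Document): project_id=3 -> matches Zeta
  - task 9 (Plan): project_id=1 -> matches Beta
So 2 of 9 rows are dropped.

SQL:
SELECT a.name, b.name AS project
FROM tasks a
INNER JOIN projects b ON a.project_id = b.id

Result:
name     | project
---------+--------
Deploy   | Zeta   
Test     | Orion  
Setup    | Helix  
Research | Beta   
Design   | Helix  
Document | Zeta   
Plan     | Beta   


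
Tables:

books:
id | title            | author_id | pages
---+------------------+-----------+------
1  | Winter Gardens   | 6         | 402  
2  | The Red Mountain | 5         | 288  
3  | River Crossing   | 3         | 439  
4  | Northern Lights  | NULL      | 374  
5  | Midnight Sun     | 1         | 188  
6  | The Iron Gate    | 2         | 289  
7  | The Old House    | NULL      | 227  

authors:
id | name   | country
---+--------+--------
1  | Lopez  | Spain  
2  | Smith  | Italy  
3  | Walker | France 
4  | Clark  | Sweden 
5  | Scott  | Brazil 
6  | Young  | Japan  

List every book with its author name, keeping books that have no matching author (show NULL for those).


LEFT JOIN keeps every row from books (the left table); where author_id has no match in authors, the author columns become NULL. Walk through each book:
  - book 1 (Winter Gardens): author_id=6 -> matches Young
  - book 2 (The Red Mountain): author_id=5 -> matches Scott
  - book 3 (River Crossing): author_id=3 -> matches Walker
  - book 4 (Northern Lights): author_id=NULL, no match -> kept with NULL
  - book 5 (Midnight Sun): author_id=1 -> matches Lopez
  - book 6 (The Iron Gate): author_id=2 -> matches Smith
  - book 7 (The Old House): author_id=NULL, no match -> kept with NULL
All 7 rows appear; 2 have NULL author.

SQL:
SELECT a.title, b.name AS author
FROM books a
LEFT JOIN authors b ON a.author_id = b.id

Result:
title            | author
-----------------+-------
Winter Gardens   | Young 
The Red Mountain | Scott 
River Crossing   | Walker
Northern Lights  | NULL  
Midnight Sun     | Lopez 
The Iron Gate    | Smith 
The Old House    | NULL  


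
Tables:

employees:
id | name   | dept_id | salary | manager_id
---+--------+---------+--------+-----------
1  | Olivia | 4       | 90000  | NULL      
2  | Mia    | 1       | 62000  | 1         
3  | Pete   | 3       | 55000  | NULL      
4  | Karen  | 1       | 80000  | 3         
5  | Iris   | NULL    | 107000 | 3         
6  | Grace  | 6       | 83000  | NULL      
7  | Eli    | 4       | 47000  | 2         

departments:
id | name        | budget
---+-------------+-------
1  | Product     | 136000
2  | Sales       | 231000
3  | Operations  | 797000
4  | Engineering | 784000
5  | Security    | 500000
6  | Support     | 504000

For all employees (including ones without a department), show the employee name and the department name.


LEFT JOIN keeps every row from employees (the left table); where dept_id has no match in departments, the department columns become NULL. Walk through each employee:
  - employee 1 (Olivia): dept_id=4 -> matches Engineering
  - employee 2 (Mia): dept_id=1 -> matches Product
  - employee 3 (Pete): dept_id=3 -> matches Operations
  - employee 4 (Karen): dept_id=1 -> matches Product
  - employee 5 (Iris): dept_id=NULL, no match -> kept with NULL
  - employee 6 (Grace): dept_id=6 -> matches Support
  - employee 7 (Eli): dept_id=4 -> matches Engineering
All 7 rows appear; 1 has NULL department.

SQL:
SELECT a.name, b.name AS department
FROM employees a
LEFT JOIN departments b ON a.dept_id = b.id

Result:
name   | department 
-------+------------
Olivia | Engineering
Mia    | Product    
Pete   | Operations 
Karen  | Product    
Iris   | NULL       
Grace  | Support    
Eli    | Engineering


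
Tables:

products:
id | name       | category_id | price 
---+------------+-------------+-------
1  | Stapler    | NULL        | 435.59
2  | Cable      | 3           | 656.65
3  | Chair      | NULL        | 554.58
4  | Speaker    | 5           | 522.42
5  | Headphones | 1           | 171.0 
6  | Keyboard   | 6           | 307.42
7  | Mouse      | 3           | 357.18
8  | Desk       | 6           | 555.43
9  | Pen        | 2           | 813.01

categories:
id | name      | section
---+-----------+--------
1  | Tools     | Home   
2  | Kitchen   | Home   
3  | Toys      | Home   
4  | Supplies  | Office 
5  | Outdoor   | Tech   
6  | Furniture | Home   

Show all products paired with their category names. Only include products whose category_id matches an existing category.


INNER JOIN keeps only products rows whose category_id matches an id in categories. Walk through each product:
  - product 1 (Stapler): category_id=NULL, no match -> dropped
  - product 2 (Cable): category_id=3 -> matches Toys
  - product 3 (Chair): category_id=NULL, no match -> dropped
  - product 4 (Speaker): category_id=5 -> matches Outdoor
  - product 5 (Headphones): category_id=1 -> matches Tools
  - product 6 (Keyboard): category_id=6 -> matches Furniture
  - product 7 (Mouse): category_id=3 -> matches Toys
  - product 8 (Desk): category_id=6 -> matches Furniture
  - product 9 (Pen): category_id=2 -> matches Kitchen
So 2 of 9 rows are dropped.

SQL:
SELECT a.name, b.name AS category
FROM products a
INNER JOIN categories b ON a.category_id = b.id

Result:
name       | category 
-----------+----------
Cable      | Toys     
Speaker    | Outdoor  
Headphones | Tools    
Keyboard   | Furniture
Mouse      | Toys     
Desk       | Furniture
Pen        | Kitchen  
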